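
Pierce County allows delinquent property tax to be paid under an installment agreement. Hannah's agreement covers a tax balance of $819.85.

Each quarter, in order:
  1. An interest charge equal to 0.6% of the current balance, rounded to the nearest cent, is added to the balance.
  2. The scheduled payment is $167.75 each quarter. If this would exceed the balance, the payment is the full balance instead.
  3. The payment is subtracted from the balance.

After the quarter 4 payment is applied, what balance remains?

$162.64

Quarter 1: opening $819.85; interest $4.92 → $824.77; payment $167.75; balance $657.02
Quarter 2: opening $657.02; interest $3.94 → $660.96; payment $167.75; balance $493.21
Quarter 3: opening $493.21; interest $2.96 → $496.17; payment $167.75; balance $328.42
Quarter 4: opening $328.42; interest $1.97 → $330.39; payment $167.75; balance $162.64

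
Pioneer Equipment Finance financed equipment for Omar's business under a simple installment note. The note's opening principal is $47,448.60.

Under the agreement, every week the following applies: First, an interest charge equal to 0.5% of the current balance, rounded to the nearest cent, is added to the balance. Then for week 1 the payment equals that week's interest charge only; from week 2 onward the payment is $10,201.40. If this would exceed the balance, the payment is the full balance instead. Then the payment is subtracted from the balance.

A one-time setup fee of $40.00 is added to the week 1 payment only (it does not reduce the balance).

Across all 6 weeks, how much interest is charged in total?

Week 1: $47,448.60 +$237.24 interest = $47,685.84; pay $237.24 (+ $40.00 fee) → $47,448.60
Week 2: $47,448.60 +$237.24 interest = $47,685.84; pay $10,201.40 → $37,484.44
Week 3: $37,484.44 +$187.42 interest = $37,671.86; pay $10,201.40 → $27,470.46
Week 4: $27,470.46 +$137.35 interest = $27,607.81; pay $10,201.40 → $17,406.41
Week 5: $17,406.41 +$87.03 interest = $17,493.44; pay $10,201.40 → $7,292.04
Week 6: $7,292.04 +$36.46 interest = $7,328.50; pay $7,328.50 → $0.00
Total interest: $237.24 + $237.24 + $187.42 + $137.35 + $87.03 + $36.46 = $922.74

$922.74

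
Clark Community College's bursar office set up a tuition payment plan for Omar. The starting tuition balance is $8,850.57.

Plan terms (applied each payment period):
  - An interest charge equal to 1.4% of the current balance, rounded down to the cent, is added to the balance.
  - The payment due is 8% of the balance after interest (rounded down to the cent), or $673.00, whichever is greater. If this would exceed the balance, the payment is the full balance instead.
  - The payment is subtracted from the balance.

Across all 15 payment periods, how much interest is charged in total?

Payment period 1: $8,850.57 +$123.90 interest = $8,974.47; pay $717.95 → $8,256.52
Payment period 2: $8,256.52 +$115.59 interest = $8,372.11; pay $673.00 → $7,699.11
Payment period 3: $7,699.11 +$107.78 interest = $7,806.89; pay $673.00 → $7,133.89
Payment period 4: $7,133.89 +$99.87 interest = $7,233.76; pay $673.00 → $6,560.76
Payment period 5: $6,560.76 +$91.85 interest = $6,652.61; pay $673.00 → $5,979.61
Payment period 6: $5,979.61 +$83.71 interest = $6,063.32; pay $673.00 → $5,390.32
Payment period 7: $5,390.32 +$75.46 interest = $5,465.78; pay $673.00 → $4,792.78
Payment period 8: $4,792.78 +$67.09 interest = $4,859.87; pay $673.00 → $4,186.87
Payment period 9: $4,186.87 +$58.61 interest = $4,245.48; pay $673.00 → $3,572.48
Payment period 10: $3,572.48 +$50.01 interest = $3,622.49; pay $673.00 → $2,949.49
Payment period 11: $2,949.49 +$41.29 interest = $2,990.78; pay $673.00 → $2,317.78
Payment period 12: $2,317.78 +$32.44 interest = $2,350.22; pay $673.00 → $1,677.22
Payment period 13: $1,677.22 +$23.48 interest = $1,700.70; pay $673.00 → $1,027.70
Payment period 14: $1,027.70 +$14.38 interest = $1,042.08; pay $673.00 → $369.08
Payment period 15: $369.08 +$5.16 interest = $374.24; pay $374.24 → $0.00
Total interest: $123.90 + $115.59 + $107.78 + $99.87 + $91.85 + $83.71 + $75.46 + $67.09 + $58.61 + $50.01 + $41.29 + $32.44 + $23.48 + $14.38 + $5.16 = $990.62

$990.62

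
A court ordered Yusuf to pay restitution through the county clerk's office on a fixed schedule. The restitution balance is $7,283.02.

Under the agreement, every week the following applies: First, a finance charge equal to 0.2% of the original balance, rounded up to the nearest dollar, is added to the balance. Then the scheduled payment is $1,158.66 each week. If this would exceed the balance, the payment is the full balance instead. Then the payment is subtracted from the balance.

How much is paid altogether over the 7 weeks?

Week 1: opening $7,283.02; interest $15.00 → $7,298.02; payment $1,158.66; balance $6,139.36
Week 2: opening $6,139.36; interest $15.00 → $6,154.36; payment $1,158.66; balance $4,995.70
Week 3: opening $4,995.70; interest $15.00 → $5,010.70; payment $1,158.66; balance $3,852.04
Week 4: opening $3,852.04; interest $15.00 → $3,867.04; payment $1,158.66; balance $2,708.38
Week 5: opening $2,708.38; interest $15.00 → $2,723.38; payment $1,158.66; balance $1,564.72
Week 6: opening $1,564.72; interest $15.00 → $1,579.72; payment $1,158.66; balance $421.06
Week 7: opening $421.06; interest $15.00 → $436.06; payment $436.06; balance $0.00
Total paid: $7,388.02

$7,388.02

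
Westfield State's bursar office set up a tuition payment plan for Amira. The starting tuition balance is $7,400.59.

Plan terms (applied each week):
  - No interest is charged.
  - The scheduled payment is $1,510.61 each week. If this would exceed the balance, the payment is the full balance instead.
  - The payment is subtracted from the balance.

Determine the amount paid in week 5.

# | Opening | Payment | End bal
1 | $7,400.59 | $1,510.61 | $5,889.98
2 | $5,889.98 | $1,510.61 | $4,379.37
3 | $4,379.37 | $1,510.61 | $2,868.76
4 | $2,868.76 | $1,510.61 | $1,358.15
5 | $1,358.15 | $1,358.15 | $0.00

$1,358.15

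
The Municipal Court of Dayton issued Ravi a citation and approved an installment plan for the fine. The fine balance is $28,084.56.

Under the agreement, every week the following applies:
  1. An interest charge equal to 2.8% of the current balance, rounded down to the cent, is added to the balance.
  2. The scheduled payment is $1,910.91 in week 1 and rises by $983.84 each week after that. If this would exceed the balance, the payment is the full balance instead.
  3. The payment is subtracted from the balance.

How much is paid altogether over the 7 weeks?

Week 1: opening $28,084.56; interest $786.36 → $28,870.92; payment $1,910.91; balance $26,960.01
Week 2: opening $26,960.01; interest $754.88 → $27,714.89; payment $2,894.75; balance $24,820.14
Week 3: opening $24,820.14; interest $694.96 → $25,515.10; payment $3,878.59; balance $21,636.51
Week 4: opening $21,636.51; interest $605.82 → $22,242.33; payment $4,862.43; balance $17,379.90
Week 5: opening $17,379.90; interest $486.63 → $17,866.53; payment $5,846.27; balance $12,020.26
Week 6: opening $12,020.26; interest $336.56 → $12,356.82; payment $6,830.11; balance $5,526.71
Week 7: opening $5,526.71; interest $154.74 → $5,681.45; payment $5,681.45; balance $0.00
Total paid: $31,904.51

$31,904.51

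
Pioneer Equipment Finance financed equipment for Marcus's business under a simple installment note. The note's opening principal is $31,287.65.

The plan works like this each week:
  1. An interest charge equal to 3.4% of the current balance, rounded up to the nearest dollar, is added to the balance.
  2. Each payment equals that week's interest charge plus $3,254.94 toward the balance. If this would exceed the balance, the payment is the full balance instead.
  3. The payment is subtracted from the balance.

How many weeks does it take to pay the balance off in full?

Week 1: $31,287.65 +$1,064.00 interest = $32,351.65; pay $4,318.94 → $28,032.71
Week 2: $28,032.71 +$954.00 interest = $28,986.71; pay $4,208.94 → $24,777.77
Week 3: $24,777.77 +$843.00 interest = $25,620.77; pay $4,097.94 → $21,522.83
Week 4: $21,522.83 +$732.00 interest = $22,254.83; pay $3,986.94 → $18,267.89
Week 5: $18,267.89 +$622.00 interest = $18,889.89; pay $3,876.94 → $15,012.95
Week 6: $15,012.95 +$511.00 interest = $15,523.95; pay $3,765.94 → $11,758.01
Week 7: $11,758.01 +$400.00 interest = $12,158.01; pay $3,654.94 → $8,503.07
Week 8: $8,503.07 +$290.00 interest = $8,793.07; pay $3,544.94 → $5,248.13
Week 9: $5,248.13 +$179.00 interest = $5,427.13; pay $3,433.94 → $1,993.19
Week 10: $1,993.19 +$68.00 interest = $2,061.19; pay $2,061.19 → $0.00
Balance reaches $0.00 in week 10.

10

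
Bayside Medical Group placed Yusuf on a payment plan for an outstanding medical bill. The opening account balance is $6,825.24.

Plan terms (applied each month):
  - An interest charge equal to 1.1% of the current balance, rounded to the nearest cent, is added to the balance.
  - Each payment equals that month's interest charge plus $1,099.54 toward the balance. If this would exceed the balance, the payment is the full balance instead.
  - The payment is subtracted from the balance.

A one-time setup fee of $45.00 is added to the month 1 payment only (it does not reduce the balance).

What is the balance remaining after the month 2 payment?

$4,626.16

# | Opening | Interest | Payment | Fee | End bal
1 | $6,825.24 | $75.08 | $1,174.62 | $45.00 | $5,725.70
2 | $5,725.70 | $62.98 | $1,162.52 | — | $4,626.16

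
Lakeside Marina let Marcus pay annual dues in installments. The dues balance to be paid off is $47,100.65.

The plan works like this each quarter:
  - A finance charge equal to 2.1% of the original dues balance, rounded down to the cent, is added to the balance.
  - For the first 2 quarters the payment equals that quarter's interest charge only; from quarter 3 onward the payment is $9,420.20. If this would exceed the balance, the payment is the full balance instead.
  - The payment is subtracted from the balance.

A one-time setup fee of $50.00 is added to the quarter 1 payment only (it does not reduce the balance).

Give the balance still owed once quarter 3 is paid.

$38,669.56

Quarter 1: opening $47,100.65; interest $989.11 → $48,089.76; payment $989.11 (+ $50.00 fee); balance $47,100.65
Quarter 2: opening $47,100.65; interest $989.11 → $48,089.76; payment $989.11; balance $47,100.65
Quarter 3: opening $47,100.65; interest $989.11 → $48,089.76; payment $9,420.20; balance $38,669.56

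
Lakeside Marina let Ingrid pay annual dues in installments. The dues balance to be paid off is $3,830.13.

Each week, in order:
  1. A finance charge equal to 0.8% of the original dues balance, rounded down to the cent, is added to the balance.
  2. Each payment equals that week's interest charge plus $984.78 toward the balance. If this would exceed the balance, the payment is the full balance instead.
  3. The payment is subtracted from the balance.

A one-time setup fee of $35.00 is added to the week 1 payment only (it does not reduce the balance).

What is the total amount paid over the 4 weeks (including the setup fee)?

$3,987.69

# | Opening | Interest | Payment | Fee | End bal
1 | $3,830.13 | $30.64 | $1,015.42 | $35.00 | $2,845.35
2 | $2,845.35 | $30.64 | $1,015.42 | — | $1,860.57
3 | $1,860.57 | $30.64 | $1,015.42 | — | $875.79
4 | $875.79 | $30.64 | $906.43 | — | $0.00
Total paid: $3,987.69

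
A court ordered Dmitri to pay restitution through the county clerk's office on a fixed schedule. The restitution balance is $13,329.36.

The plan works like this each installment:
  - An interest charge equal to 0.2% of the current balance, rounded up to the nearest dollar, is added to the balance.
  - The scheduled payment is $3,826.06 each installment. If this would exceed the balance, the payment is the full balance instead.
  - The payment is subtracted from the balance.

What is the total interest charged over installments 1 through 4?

$63.00

Installment 1: opening $13,329.36; interest $27.00 → $13,356.36; payment $3,826.06; balance $9,530.30
Installment 2: opening $9,530.30; interest $20.00 → $9,550.30; payment $3,826.06; balance $5,724.24
Installment 3: opening $5,724.24; interest $12.00 → $5,736.24; payment $3,826.06; balance $1,910.18
Installment 4: opening $1,910.18; interest $4.00 → $1,914.18; payment $1,914.18; balance $0.00
Total interest: $27.00 + $20.00 + $12.00 + $4.00 = $63.00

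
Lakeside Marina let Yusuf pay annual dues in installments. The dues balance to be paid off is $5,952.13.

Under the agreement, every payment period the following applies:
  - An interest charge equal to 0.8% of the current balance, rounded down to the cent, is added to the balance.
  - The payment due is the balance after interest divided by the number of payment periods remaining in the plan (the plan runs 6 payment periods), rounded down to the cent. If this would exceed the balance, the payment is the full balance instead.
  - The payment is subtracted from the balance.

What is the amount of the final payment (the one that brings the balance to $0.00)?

$1,040.59

# | Opening | Interest | Payment | End bal
1 | $5,952.13 | $47.61 | $999.95 | $4,999.79
2 | $4,999.79 | $39.99 | $1,007.95 | $4,031.83
3 | $4,031.83 | $32.25 | $1,016.02 | $3,048.06
4 | $3,048.06 | $24.38 | $1,024.14 | $2,048.30
5 | $2,048.30 | $16.38 | $1,032.34 | $1,032.34
6 | $1,032.34 | $8.25 | $1,040.59 | $0.00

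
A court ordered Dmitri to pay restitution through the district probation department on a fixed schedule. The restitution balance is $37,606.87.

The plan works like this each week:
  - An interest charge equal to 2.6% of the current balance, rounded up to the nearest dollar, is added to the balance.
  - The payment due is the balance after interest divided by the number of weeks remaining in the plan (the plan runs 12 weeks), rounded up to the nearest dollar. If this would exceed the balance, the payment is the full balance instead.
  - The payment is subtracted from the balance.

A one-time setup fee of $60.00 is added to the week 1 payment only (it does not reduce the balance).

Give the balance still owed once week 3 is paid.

$30,462.87

Week 1: $37,606.87 +$978.00 interest = $38,584.87; pay $3,216.00 (+ $60.00 fee) → $35,368.87
Week 2: $35,368.87 +$920.00 interest = $36,288.87; pay $3,299.00 → $32,989.87
Week 3: $32,989.87 +$858.00 interest = $33,847.87; pay $3,385.00 → $30,462.87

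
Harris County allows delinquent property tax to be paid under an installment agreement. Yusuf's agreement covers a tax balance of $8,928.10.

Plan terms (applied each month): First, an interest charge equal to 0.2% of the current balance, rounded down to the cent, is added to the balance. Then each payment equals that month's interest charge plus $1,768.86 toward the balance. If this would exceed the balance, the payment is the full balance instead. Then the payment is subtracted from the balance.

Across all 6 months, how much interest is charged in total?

Month 1: $8,928.10 +$17.85 interest = $8,945.95; pay $1,786.71 → $7,159.24
Month 2: $7,159.24 +$14.31 interest = $7,173.55; pay $1,783.17 → $5,390.38
Month 3: $5,390.38 +$10.78 interest = $5,401.16; pay $1,779.64 → $3,621.52
Month 4: $3,621.52 +$7.24 interest = $3,628.76; pay $1,776.10 → $1,852.66
Month 5: $1,852.66 +$3.70 interest = $1,856.36; pay $1,772.56 → $83.80
Month 6: $83.80 +$0.16 interest = $83.96; pay $83.96 → $0.00
Total interest: $17.85 + $14.31 + $10.78 + $7.24 + $3.70 + $0.16 = $54.04

$54.04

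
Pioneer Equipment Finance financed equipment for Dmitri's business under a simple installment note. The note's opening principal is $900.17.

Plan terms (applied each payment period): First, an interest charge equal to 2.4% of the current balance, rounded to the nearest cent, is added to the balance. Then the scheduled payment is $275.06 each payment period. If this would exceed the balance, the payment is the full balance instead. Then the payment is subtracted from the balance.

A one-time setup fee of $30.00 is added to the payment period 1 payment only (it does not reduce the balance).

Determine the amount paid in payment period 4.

$124.31

Payment period 1: opening $900.17; interest $21.60 → $921.77; payment $275.06 (+ $30.00 fee); balance $646.71
Payment period 2: opening $646.71; interest $15.52 → $662.23; payment $275.06; balance $387.17
Payment period 3: opening $387.17; interest $9.29 → $396.46; payment $275.06; balance $121.40
Payment period 4: opening $121.40; interest $2.91 → $124.31; payment $124.31; balance $0.00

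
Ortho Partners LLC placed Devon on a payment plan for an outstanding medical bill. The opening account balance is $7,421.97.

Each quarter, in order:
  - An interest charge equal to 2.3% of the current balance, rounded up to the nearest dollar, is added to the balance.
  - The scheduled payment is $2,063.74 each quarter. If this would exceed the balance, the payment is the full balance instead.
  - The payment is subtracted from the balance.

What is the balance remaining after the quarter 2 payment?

# | Opening | Interest | Payment | End bal
1 | $7,421.97 | $171.00 | $2,063.74 | $5,529.23
2 | $5,529.23 | $128.00 | $2,063.74 | $3,593.49

$3,593.49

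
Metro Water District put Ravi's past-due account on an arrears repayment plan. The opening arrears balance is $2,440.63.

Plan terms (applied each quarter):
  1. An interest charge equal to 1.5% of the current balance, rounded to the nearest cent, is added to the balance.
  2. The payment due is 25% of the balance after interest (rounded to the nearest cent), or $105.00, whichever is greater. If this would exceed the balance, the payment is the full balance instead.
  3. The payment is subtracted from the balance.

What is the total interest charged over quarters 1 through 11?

# | Opening | Interest | Payment | End bal
1 | $2,440.63 | $36.61 | $619.31 | $1,857.93
2 | $1,857.93 | $27.87 | $471.45 | $1,414.35
3 | $1,414.35 | $21.22 | $358.89 | $1,076.68
4 | $1,076.68 | $16.15 | $273.21 | $819.62
5 | $819.62 | $12.29 | $207.98 | $623.93
6 | $623.93 | $9.36 | $158.32 | $474.97
7 | $474.97 | $7.12 | $120.52 | $361.57
8 | $361.57 | $5.42 | $105.00 | $261.99
9 | $261.99 | $3.93 | $105.00 | $160.92
10 | $160.92 | $2.41 | $105.00 | $58.33
11 | $58.33 | $0.87 | $59.20 | $0.00
Total interest: $36.61 + $27.87 + $21.22 + $16.15 + $12.29 + $9.36 + $7.12 + $5.42 + $3.93 + $2.41 + $0.87 = $143.25

$143.25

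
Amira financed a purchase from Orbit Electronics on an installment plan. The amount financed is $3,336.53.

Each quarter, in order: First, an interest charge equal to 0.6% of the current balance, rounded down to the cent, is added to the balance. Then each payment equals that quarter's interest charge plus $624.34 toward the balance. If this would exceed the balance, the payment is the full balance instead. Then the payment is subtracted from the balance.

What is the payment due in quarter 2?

Quarter 1: opening $3,336.53; interest $20.01 → $3,356.54; payment $644.35; balance $2,712.19
Quarter 2: opening $2,712.19; interest $16.27 → $2,728.46; payment $640.61; balance $2,087.85

$640.61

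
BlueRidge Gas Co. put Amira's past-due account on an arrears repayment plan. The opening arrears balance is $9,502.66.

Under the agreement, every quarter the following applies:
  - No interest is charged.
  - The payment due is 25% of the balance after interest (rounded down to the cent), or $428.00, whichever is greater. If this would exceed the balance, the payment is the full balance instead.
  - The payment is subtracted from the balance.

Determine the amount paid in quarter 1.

$2,375.66

Quarter 1: opening $9,502.66; payment $2,375.66; balance $7,127.00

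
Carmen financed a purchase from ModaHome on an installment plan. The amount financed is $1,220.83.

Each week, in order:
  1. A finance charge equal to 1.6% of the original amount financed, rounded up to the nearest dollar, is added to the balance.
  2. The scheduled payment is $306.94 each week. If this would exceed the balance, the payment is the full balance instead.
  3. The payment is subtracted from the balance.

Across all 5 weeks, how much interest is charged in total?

Week 1: $1,220.83 +$20.00 interest = $1,240.83; pay $306.94 → $933.89
Week 2: $933.89 +$20.00 interest = $953.89; pay $306.94 → $646.95
Week 3: $646.95 +$20.00 interest = $666.95; pay $306.94 → $360.01
Week 4: $360.01 +$20.00 interest = $380.01; pay $306.94 → $73.07
Week 5: $73.07 +$20.00 interest = $93.07; pay $93.07 → $0.00
Total interest: $20.00 + $20.00 + $20.00 + $20.00 + $20.00 = $100.00

$100.00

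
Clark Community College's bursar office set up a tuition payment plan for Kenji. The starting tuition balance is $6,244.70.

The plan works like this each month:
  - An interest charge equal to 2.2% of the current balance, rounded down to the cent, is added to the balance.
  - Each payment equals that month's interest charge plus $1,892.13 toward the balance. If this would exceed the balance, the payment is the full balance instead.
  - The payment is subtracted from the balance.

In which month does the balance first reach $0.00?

Month 1: $6,244.70 +$137.38 interest = $6,382.08; pay $2,029.51 → $4,352.57
Month 2: $4,352.57 +$95.75 interest = $4,448.32; pay $1,987.88 → $2,460.44
Month 3: $2,460.44 +$54.12 interest = $2,514.56; pay $1,946.25 → $568.31
Month 4: $568.31 +$12.50 interest = $580.81; pay $580.81 → $0.00
Balance reaches $0.00 in month 4.

4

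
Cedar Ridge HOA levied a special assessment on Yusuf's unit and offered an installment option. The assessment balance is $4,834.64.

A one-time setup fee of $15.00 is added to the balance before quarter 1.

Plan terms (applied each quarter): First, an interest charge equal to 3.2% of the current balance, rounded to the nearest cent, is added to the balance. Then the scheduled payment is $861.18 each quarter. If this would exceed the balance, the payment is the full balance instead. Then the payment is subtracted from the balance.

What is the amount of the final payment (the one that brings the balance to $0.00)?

Quarter 1: $4,849.64 +$155.19 interest = $5,004.83; pay $861.18 → $4,143.65
Quarter 2: $4,143.65 +$132.60 interest = $4,276.25; pay $861.18 → $3,415.07
Quarter 3: $3,415.07 +$109.28 interest = $3,524.35; pay $861.18 → $2,663.17
Quarter 4: $2,663.17 +$85.22 interest = $2,748.39; pay $861.18 → $1,887.21
Quarter 5: $1,887.21 +$60.39 interest = $1,947.60; pay $861.18 → $1,086.42
Quarter 6: $1,086.42 +$34.77 interest = $1,121.19; pay $861.18 → $260.01
Quarter 7: $260.01 +$8.32 interest = $268.33; pay $268.33 → $0.00

$268.33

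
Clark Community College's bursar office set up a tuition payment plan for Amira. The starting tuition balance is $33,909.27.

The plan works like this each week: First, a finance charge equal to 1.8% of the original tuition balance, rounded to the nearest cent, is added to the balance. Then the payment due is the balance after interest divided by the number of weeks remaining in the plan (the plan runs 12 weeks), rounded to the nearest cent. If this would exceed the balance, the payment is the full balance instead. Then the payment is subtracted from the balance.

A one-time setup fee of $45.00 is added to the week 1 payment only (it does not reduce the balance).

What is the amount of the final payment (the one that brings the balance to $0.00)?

Week 1: $33,909.27 +$610.37 interest = $34,519.64; pay $2,876.64 (+ $45.00 fee) → $31,643.00
Week 2: $31,643.00 +$610.37 interest = $32,253.37; pay $2,932.12 → $29,321.25
Week 3: $29,321.25 +$610.37 interest = $29,931.62; pay $2,993.16 → $26,938.46
Week 4: $26,938.46 +$610.37 interest = $27,548.83; pay $3,060.98 → $24,487.85
Week 5: $24,487.85 +$610.37 interest = $25,098.22; pay $3,137.28 → $21,960.94
Week 6: $21,960.94 +$610.37 interest = $22,571.31; pay $3,224.47 → $19,346.84
Week 7: $19,346.84 +$610.37 interest = $19,957.21; pay $3,326.20 → $16,631.01
Week 8: $16,631.01 +$610.37 interest = $17,241.38; pay $3,448.28 → $13,793.10
Week 9: $13,793.10 +$610.37 interest = $14,403.47; pay $3,600.87 → $10,802.60
Week 10: $10,802.60 +$610.37 interest = $11,412.97; pay $3,804.32 → $7,608.65
Week 11: $7,608.65 +$610.37 interest = $8,219.02; pay $4,109.51 → $4,109.51
Week 12: $4,109.51 +$610.37 interest = $4,719.88; pay $4,719.88 → $0.00

$4,719.88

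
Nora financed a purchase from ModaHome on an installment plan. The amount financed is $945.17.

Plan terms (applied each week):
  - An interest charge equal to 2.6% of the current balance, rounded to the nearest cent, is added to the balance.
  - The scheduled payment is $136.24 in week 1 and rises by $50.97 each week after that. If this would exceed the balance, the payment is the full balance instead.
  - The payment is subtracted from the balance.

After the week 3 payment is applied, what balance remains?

Week 1: $945.17 +$24.57 interest = $969.74; pay $136.24 → $833.50
Week 2: $833.50 +$21.67 interest = $855.17; pay $187.21 → $667.96
Week 3: $667.96 +$17.37 interest = $685.33; pay $238.18 → $447.15

$447.15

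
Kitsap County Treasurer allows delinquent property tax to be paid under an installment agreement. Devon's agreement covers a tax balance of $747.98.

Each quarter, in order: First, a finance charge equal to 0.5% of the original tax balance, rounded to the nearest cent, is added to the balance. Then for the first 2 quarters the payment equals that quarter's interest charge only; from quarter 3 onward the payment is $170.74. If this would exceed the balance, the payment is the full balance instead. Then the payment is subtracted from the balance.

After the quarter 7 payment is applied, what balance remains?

Quarter 1: opening $747.98; interest $3.74 → $751.72; payment $3.74; balance $747.98
Quarter 2: opening $747.98; interest $3.74 → $751.72; payment $3.74; balance $747.98
Quarter 3: opening $747.98; interest $3.74 → $751.72; payment $170.74; balance $580.98
Quarter 4: opening $580.98; interest $3.74 → $584.72; payment $170.74; balance $413.98
Quarter 5: opening $413.98; interest $3.74 → $417.72; payment $170.74; balance $246.98
Quarter 6: opening $246.98; interest $3.74 → $250.72; payment $170.74; balance $79.98
Quarter 7: opening $79.98; interest $3.74 → $83.72; payment $83.72; balance $0.00

$0.00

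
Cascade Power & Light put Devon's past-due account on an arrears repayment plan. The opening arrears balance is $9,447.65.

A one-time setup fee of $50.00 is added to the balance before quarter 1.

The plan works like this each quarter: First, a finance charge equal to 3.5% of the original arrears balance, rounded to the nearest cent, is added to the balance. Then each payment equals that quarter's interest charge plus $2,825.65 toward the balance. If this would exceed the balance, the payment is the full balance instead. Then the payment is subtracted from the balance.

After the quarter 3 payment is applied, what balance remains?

Quarter 1: $9,497.65 +$330.67 interest = $9,828.32; pay $3,156.32 → $6,672.00
Quarter 2: $6,672.00 +$330.67 interest = $7,002.67; pay $3,156.32 → $3,846.35
Quarter 3: $3,846.35 +$330.67 interest = $4,177.02; pay $3,156.32 → $1,020.70

$1,020.70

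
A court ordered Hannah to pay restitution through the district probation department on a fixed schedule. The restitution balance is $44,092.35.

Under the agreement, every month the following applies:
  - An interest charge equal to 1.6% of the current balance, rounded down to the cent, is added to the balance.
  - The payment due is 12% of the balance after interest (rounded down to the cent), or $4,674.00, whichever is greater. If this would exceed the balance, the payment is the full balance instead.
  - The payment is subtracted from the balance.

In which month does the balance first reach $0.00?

11

Month 1: $44,092.35 +$705.47 interest = $44,797.82; pay $5,375.73 → $39,422.09
Month 2: $39,422.09 +$630.75 interest = $40,052.84; pay $4,806.34 → $35,246.50
Month 3: $35,246.50 +$563.94 interest = $35,810.44; pay $4,674.00 → $31,136.44
Month 4: $31,136.44 +$498.18 interest = $31,634.62; pay $4,674.00 → $26,960.62
Month 5: $26,960.62 +$431.36 interest = $27,391.98; pay $4,674.00 → $22,717.98
Month 6: $22,717.98 +$363.48 interest = $23,081.46; pay $4,674.00 → $18,407.46
Month 7: $18,407.46 +$294.51 interest = $18,701.97; pay $4,674.00 → $14,027.97
Month 8: $14,027.97 +$224.44 interest = $14,252.41; pay $4,674.00 → $9,578.41
Month 9: $9,578.41 +$153.25 interest = $9,731.66; pay $4,674.00 → $5,057.66
Month 10: $5,057.66 +$80.92 interest = $5,138.58; pay $4,674.00 → $464.58
Month 11: $464.58 +$7.43 interest = $472.01; pay $472.01 → $0.00
Balance reaches $0.00 in month 11.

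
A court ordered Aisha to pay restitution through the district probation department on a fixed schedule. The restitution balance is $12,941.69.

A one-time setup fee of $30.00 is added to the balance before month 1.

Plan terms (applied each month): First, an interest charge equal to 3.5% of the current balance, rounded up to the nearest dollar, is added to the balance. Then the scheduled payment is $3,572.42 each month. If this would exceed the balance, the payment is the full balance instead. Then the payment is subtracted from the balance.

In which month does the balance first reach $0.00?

Month 1: opening $12,971.69; interest $455.00 → $13,426.69; payment $3,572.42; balance $9,854.27
Month 2: opening $9,854.27; interest $345.00 → $10,199.27; payment $3,572.42; balance $6,626.85
Month 3: opening $6,626.85; interest $232.00 → $6,858.85; payment $3,572.42; balance $3,286.43
Month 4: opening $3,286.43; interest $116.00 → $3,402.43; payment $3,402.43; balance $0.00
Balance reaches $0.00 in month 4.

4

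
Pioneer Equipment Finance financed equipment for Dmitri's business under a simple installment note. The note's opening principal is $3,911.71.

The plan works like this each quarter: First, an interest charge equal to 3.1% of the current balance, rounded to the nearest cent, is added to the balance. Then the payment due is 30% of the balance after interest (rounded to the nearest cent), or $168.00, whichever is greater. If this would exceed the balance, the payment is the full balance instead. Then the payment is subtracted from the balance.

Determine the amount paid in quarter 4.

Quarter 1: opening $3,911.71; interest $121.26 → $4,032.97; payment $1,209.89; balance $2,823.08
Quarter 2: opening $2,823.08; interest $87.52 → $2,910.60; payment $873.18; balance $2,037.42
Quarter 3: opening $2,037.42; interest $63.16 → $2,100.58; payment $630.17; balance $1,470.41
Quarter 4: opening $1,470.41; interest $45.58 → $1,515.99; payment $454.80; balance $1,061.19

$454.80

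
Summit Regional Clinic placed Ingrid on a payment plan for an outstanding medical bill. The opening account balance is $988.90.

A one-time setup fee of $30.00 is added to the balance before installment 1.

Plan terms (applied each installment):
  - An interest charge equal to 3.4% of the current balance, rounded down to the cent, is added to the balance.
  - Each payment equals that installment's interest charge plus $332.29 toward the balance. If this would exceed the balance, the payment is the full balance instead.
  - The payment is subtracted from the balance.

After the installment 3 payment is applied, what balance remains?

Installment 1: opening $1,018.90; interest $34.64 → $1,053.54; payment $366.93; balance $686.61
Installment 2: opening $686.61; interest $23.34 → $709.95; payment $355.63; balance $354.32
Installment 3: opening $354.32; interest $12.04 → $366.36; payment $344.33; balance $22.03

$22.03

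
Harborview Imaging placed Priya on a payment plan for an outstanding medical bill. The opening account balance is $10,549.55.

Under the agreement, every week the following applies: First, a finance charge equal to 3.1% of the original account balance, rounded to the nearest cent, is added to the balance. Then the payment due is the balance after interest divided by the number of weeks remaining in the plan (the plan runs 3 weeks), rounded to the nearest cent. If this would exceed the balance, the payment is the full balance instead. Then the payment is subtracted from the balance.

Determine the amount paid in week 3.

$4,116.09

Week 1: opening $10,549.55; interest $327.04 → $10,876.59; payment $3,625.53; balance $7,251.06
Week 2: opening $7,251.06; interest $327.04 → $7,578.10; payment $3,789.05; balance $3,789.05
Week 3: opening $3,789.05; interest $327.04 → $4,116.09; payment $4,116.09; balance $0.00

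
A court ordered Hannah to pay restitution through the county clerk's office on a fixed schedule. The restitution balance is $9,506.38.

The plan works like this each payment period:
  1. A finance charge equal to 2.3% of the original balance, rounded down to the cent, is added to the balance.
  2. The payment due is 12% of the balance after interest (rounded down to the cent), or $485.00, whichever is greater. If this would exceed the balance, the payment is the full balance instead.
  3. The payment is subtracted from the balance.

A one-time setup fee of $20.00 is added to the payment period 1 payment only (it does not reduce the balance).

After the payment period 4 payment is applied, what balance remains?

Payment period 1: opening $9,506.38; interest $218.64 → $9,725.02; payment $1,167.00 (+ $20.00 fee); balance $8,558.02
Payment period 2: opening $8,558.02; interest $218.64 → $8,776.66; payment $1,053.19; balance $7,723.47
Payment period 3: opening $7,723.47; interest $218.64 → $7,942.11; payment $953.05; balance $6,989.06
Payment period 4: opening $6,989.06; interest $218.64 → $7,207.70; payment $864.92; balance $6,342.78

$6,342.78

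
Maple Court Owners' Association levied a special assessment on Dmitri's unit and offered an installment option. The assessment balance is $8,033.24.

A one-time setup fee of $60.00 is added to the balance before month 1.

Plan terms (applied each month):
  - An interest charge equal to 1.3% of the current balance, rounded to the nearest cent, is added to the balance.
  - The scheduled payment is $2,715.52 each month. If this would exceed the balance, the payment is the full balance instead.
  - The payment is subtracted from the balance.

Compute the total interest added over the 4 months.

Month 1: opening $8,093.24; interest $105.21 → $8,198.45; payment $2,715.52; balance $5,482.93
Month 2: opening $5,482.93; interest $71.28 → $5,554.21; payment $2,715.52; balance $2,838.69
Month 3: opening $2,838.69; interest $36.90 → $2,875.59; payment $2,715.52; balance $160.07
Month 4: opening $160.07; interest $2.08 → $162.15; payment $162.15; balance $0.00
Total interest: $105.21 + $71.28 + $36.90 + $2.08 = $215.47

$215.47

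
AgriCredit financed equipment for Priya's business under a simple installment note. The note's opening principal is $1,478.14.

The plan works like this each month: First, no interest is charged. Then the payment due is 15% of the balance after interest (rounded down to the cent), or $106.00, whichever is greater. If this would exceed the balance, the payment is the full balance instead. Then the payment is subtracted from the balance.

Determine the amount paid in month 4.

# | Opening | Payment | End bal
1 | $1,478.14 | $221.72 | $1,256.42
2 | $1,256.42 | $188.46 | $1,067.96
3 | $1,067.96 | $160.19 | $907.77
4 | $907.77 | $136.16 | $771.61

$136.16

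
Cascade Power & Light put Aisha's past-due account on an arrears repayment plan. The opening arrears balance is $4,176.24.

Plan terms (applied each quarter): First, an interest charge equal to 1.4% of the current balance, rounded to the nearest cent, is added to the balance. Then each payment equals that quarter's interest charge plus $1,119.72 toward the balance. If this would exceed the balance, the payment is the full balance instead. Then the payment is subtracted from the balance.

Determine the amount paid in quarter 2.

Quarter 1: opening $4,176.24; interest $58.47 → $4,234.71; payment $1,178.19; balance $3,056.52
Quarter 2: opening $3,056.52; interest $42.79 → $3,099.31; payment $1,162.51; balance $1,936.80

$1,162.51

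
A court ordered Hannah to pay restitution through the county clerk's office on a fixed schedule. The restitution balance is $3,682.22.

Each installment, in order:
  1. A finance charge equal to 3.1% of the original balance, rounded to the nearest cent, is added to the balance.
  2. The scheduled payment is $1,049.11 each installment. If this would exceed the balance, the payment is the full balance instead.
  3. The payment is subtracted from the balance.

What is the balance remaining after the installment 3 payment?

# | Opening | Interest | Payment | End bal
1 | $3,682.22 | $114.15 | $1,049.11 | $2,747.26
2 | $2,747.26 | $114.15 | $1,049.11 | $1,812.30
3 | $1,812.30 | $114.15 | $1,049.11 | $877.34

$877.34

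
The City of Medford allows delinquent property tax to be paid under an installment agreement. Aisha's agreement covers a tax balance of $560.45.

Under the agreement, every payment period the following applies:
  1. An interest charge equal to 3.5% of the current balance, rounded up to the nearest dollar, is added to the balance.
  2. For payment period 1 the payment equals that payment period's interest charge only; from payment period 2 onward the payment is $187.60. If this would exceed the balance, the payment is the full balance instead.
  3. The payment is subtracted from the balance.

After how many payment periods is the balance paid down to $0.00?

5

# | Opening | Interest | Payment | End bal
1 | $560.45 | $20.00 | $20.00 | $560.45
2 | $560.45 | $20.00 | $187.60 | $392.85
3 | $392.85 | $14.00 | $187.60 | $219.25
4 | $219.25 | $8.00 | $187.60 | $39.65
5 | $39.65 | $2.00 | $41.65 | $0.00
Balance reaches $0.00 in payment period 5.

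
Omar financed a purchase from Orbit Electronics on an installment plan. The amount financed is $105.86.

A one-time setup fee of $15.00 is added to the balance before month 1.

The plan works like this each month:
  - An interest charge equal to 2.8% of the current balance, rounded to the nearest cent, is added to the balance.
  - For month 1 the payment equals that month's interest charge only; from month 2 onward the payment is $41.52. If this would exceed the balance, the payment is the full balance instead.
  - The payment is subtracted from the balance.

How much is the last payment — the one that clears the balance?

$3.31

Month 1: opening $120.86; interest $3.38 → $124.24; payment $3.38; balance $120.86
Month 2: opening $120.86; interest $3.38 → $124.24; payment $41.52; balance $82.72
Month 3: opening $82.72; interest $2.32 → $85.04; payment $41.52; balance $43.52
Month 4: opening $43.52; interest $1.22 → $44.74; payment $41.52; balance $3.22
Month 5: opening $3.22; interest $0.09 → $3.31; payment $3.31; balance $0.00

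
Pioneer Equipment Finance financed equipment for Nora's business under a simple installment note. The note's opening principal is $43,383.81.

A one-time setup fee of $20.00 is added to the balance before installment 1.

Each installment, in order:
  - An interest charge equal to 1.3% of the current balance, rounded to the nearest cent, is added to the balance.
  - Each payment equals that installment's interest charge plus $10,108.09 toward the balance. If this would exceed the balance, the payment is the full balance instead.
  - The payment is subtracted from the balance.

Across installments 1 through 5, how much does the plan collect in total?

$44,911.00

# | Opening | Interest | Payment | End bal
1 | $43,403.81 | $564.25 | $10,672.34 | $33,295.72
2 | $33,295.72 | $432.84 | $10,540.93 | $23,187.63
3 | $23,187.63 | $301.44 | $10,409.53 | $13,079.54
4 | $13,079.54 | $170.03 | $10,278.12 | $2,971.45
5 | $2,971.45 | $38.63 | $3,010.08 | $0.00
Total paid: $44,911.00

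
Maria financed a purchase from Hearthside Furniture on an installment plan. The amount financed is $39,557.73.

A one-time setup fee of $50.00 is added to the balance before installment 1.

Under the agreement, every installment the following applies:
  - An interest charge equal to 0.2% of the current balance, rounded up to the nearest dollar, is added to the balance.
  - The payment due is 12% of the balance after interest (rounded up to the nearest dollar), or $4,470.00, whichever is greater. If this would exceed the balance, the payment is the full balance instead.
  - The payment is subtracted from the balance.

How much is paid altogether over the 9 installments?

# | Opening | Interest | Payment | End bal
1 | $39,607.73 | $80.00 | $4,763.00 | $34,924.73
2 | $34,924.73 | $70.00 | $4,470.00 | $30,524.73
3 | $30,524.73 | $62.00 | $4,470.00 | $26,116.73
4 | $26,116.73 | $53.00 | $4,470.00 | $21,699.73
5 | $21,699.73 | $44.00 | $4,470.00 | $17,273.73
6 | $17,273.73 | $35.00 | $4,470.00 | $12,838.73
7 | $12,838.73 | $26.00 | $4,470.00 | $8,394.73
8 | $8,394.73 | $17.00 | $4,470.00 | $3,941.73
9 | $3,941.73 | $8.00 | $3,949.73 | $0.00
Total paid: $40,002.73

$40,002.73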